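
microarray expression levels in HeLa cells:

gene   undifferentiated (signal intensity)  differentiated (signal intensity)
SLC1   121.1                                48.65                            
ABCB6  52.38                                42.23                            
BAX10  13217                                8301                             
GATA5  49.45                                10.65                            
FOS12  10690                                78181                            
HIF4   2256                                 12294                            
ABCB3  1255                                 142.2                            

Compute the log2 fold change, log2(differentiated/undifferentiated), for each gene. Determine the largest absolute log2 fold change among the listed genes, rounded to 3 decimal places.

3.142

log2(48.65/121.1) = -1.316  (SLC1)
log2(42.23/52.38) = -0.311  (ABCB6)
log2(8301/13217) = -0.671  (BAX10)
log2(10.65/49.45) = -2.215  (GATA5)
log2(78181/10690) = 2.871  (FOS12)
log2(12294/2256) = 2.446  (HIF4)
log2(142.2/1255) = -3.142  (ABCB3)
The largest magnitude belongs to ABCB3.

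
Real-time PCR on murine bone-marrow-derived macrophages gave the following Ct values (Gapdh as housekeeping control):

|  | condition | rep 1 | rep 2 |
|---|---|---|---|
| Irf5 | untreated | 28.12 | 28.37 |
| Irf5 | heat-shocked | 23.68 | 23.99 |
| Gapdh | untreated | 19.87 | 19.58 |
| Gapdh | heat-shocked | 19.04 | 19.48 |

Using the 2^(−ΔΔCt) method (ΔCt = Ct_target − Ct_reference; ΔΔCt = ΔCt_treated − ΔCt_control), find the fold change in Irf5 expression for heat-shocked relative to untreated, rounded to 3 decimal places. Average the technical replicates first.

Mean Ct: Irf5 untreated 28.245; Irf5 heat-shocked 23.835; Gapdh untreated 19.725; Gapdh heat-shocked 19.260
ΔCt(untreated) = 28.245 − 19.725 = 8.520
ΔCt(heat-shocked) = 23.835 − 19.260 = 4.575
ΔΔCt = 4.575 − 8.520 = -3.945
Fold change = 2^(−(-3.945)) = 2^3.945 = 15.4015

15.402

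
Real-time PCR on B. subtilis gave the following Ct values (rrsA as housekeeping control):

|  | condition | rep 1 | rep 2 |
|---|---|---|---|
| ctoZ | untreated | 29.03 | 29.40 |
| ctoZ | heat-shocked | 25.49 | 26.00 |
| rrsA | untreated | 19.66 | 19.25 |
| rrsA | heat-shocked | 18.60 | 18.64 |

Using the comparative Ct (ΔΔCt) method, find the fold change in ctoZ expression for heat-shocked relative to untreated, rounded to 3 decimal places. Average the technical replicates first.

Mean Ct: ctoZ untreated 29.215; ctoZ heat-shocked 25.745; rrsA untreated 19.455; rrsA heat-shocked 18.620
ΔCt(untreated) = 29.215 − 19.455 = 9.760
ΔCt(heat-shocked) = 25.745 − 18.620 = 7.125
ΔΔCt = 7.125 − 9.760 = -2.635
Fold change = 2^(−(-2.635)) = 2^2.635 = 6.2118

6.212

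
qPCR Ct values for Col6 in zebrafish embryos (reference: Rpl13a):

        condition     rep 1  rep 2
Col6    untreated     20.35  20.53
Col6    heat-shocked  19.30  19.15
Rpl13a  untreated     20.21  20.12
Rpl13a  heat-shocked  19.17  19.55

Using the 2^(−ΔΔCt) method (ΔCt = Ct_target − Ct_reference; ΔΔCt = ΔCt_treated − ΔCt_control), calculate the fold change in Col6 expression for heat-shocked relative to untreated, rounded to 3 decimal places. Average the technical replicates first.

1.329

Mean Ct: Col6 untreated 20.440; Col6 heat-shocked 19.225; Rpl13a untreated 20.165; Rpl13a heat-shocked 19.360
ΔCt(untreated) = 20.440 − 20.165 = 0.275
ΔCt(heat-shocked) = 19.225 − 19.360 = -0.135
ΔΔCt = -0.135 − 0.275 = -0.410
Fold change = 2^(−(-0.410)) = 2^0.410 = 1.3287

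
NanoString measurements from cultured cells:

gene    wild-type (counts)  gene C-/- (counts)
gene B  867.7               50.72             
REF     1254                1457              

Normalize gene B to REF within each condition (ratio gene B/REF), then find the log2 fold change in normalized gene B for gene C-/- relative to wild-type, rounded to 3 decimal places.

-4.313

gene B/REF (wild-type) = 867.7 / 1254 = 0.69195
gene B/REF (gene C-/-) = 50.72 / 1457 = 0.034811
Fold change = 0.034811 / 0.69195 = 0.0503
log2(0.0503) = -4.3130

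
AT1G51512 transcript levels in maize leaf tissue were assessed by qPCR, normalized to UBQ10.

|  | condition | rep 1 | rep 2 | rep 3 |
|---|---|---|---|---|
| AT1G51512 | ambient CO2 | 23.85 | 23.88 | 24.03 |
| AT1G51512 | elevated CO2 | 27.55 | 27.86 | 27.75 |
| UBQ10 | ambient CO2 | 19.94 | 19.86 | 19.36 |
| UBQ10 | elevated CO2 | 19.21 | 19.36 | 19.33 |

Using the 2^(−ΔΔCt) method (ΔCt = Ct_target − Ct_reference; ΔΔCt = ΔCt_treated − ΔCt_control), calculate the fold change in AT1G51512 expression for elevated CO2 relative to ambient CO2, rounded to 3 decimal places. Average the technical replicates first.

0.054

Mean Ct: AT1G51512 ambient CO2 23.920; AT1G51512 elevated CO2 27.720; UBQ10 ambient CO2 19.720; UBQ10 elevated CO2 19.300
ΔCt(ambient CO2) = 23.920 − 19.720 = 4.200
ΔCt(elevated CO2) = 27.720 − 19.300 = 8.420
ΔΔCt = 8.420 − 4.200 = 4.220
Fold change = 2^(−4.220) = 0.0537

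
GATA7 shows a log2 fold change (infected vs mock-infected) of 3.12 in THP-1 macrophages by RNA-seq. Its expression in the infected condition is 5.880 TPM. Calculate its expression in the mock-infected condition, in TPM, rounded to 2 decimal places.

0.68

Fold change = 2^(3.12) = 8.6939
mock-infected expression = 5.880 / 8.6939 = 0.68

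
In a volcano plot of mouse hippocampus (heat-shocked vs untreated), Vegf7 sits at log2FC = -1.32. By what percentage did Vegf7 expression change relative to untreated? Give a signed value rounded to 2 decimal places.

-59.95%

Fold change = 2^(-1.32) = 0.4005
Percent change = (FC − 1) × 100% = (0.4005 − 1) × 100 = -59.95%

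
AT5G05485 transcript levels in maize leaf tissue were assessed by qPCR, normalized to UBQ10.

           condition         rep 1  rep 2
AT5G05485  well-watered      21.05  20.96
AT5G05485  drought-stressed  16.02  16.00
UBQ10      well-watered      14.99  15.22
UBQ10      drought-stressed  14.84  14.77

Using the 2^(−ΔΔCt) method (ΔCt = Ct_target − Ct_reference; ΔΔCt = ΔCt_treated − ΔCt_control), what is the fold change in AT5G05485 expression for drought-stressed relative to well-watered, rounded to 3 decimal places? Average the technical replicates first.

Mean Ct: AT5G05485 well-watered 21.005; AT5G05485 drought-stressed 16.010; UBQ10 well-watered 15.105; UBQ10 drought-stressed 14.805
ΔCt(well-watered) = 21.005 − 15.105 = 5.900
ΔCt(drought-stressed) = 16.010 − 14.805 = 1.205
ΔΔCt = 1.205 − 5.900 = -4.695
Fold change = 2^(−(-4.695)) = 2^4.695 = 25.9022

25.902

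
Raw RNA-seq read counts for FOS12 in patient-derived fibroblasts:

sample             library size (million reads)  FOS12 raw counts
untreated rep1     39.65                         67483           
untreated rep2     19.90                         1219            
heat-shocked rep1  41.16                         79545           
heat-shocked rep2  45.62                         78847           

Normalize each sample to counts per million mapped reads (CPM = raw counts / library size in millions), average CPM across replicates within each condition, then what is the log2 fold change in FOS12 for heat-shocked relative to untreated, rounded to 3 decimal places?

CPM(untreated rep1) = 67483 / 39.65 = 1701.9672
CPM(untreated rep2) = 1219 / 19.90 = 61.2563
CPM(heat-shocked rep1) = 79545 / 41.16 = 1932.5802
CPM(heat-shocked rep2) = 78847 / 45.62 = 1728.3428
mean CPM(untreated) = 881.6117; mean CPM(heat-shocked) = 1830.4615
Fold change = 1830.4615 / 881.6117 = 2.07627
log2(2.07627) = 1.0540

1.054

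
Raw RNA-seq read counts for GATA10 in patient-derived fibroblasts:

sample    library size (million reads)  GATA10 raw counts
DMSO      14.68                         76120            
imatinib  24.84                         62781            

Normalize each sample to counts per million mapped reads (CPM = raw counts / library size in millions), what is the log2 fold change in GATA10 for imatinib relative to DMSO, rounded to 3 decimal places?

CPM(DMSO) = 76120 / 14.68 = 5185.2861
CPM(imatinib) = 62781 / 24.84 = 2527.4155
Fold change = 2527.4155 / 5185.2861 = 0.48742
log2(0.48742) = -1.0368

-1.037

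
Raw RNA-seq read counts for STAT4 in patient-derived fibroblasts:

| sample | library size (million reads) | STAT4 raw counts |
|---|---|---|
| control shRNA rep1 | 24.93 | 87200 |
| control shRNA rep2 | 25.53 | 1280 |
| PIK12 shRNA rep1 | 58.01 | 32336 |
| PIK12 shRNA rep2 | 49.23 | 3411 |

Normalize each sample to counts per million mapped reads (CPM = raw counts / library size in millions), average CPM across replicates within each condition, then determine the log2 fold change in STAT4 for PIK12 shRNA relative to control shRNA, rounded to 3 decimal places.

CPM(control shRNA rep1) = 87200 / 24.93 = 3497.7938
CPM(control shRNA rep2) = 1280 / 25.53 = 50.1371
CPM(PIK12 shRNA rep1) = 32336 / 58.01 = 557.4211
CPM(PIK12 shRNA rep2) = 3411 / 49.23 = 69.2870
mean CPM(control shRNA) = 1773.9655; mean CPM(PIK12 shRNA) = 313.3541
Fold change = 313.3541 / 1773.9655 = 0.17664
log2(0.17664) = -2.5011

-2.501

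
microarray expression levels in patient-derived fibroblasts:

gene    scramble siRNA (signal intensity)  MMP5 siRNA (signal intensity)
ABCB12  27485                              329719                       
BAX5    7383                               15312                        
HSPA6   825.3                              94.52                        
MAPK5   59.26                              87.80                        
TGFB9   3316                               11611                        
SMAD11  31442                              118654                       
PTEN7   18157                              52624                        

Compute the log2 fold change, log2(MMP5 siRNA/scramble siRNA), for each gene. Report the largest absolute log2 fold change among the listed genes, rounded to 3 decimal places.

log2(329719/27485) = 3.585  (ABCB12)
log2(15312/7383) = 1.052  (BAX5)
log2(94.52/825.3) = -3.126  (HSPA6)
log2(87.80/59.26) = 0.567  (MAPK5)
log2(11611/3316) = 1.808  (TGFB9)
log2(118654/31442) = 1.916  (SMAD11)
log2(52624/18157) = 1.535  (PTEN7)
The largest magnitude belongs to ABCB12.

3.585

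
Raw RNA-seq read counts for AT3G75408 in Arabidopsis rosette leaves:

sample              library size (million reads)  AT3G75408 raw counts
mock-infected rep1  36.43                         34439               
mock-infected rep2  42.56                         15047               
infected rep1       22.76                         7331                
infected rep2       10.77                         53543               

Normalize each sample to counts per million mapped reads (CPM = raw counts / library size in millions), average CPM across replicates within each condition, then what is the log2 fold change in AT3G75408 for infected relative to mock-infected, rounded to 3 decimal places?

2.027

CPM(mock-infected rep1) = 34439 / 36.43 = 945.3472
CPM(mock-infected rep2) = 15047 / 42.56 = 353.5479
CPM(infected rep1) = 7331 / 22.76 = 322.1002
CPM(infected rep2) = 53543 / 10.77 = 4971.4949
mean CPM(mock-infected) = 649.4476; mean CPM(infected) = 2646.7975
Fold change = 2646.7975 / 649.4476 = 4.07546
log2(4.07546) = 2.0270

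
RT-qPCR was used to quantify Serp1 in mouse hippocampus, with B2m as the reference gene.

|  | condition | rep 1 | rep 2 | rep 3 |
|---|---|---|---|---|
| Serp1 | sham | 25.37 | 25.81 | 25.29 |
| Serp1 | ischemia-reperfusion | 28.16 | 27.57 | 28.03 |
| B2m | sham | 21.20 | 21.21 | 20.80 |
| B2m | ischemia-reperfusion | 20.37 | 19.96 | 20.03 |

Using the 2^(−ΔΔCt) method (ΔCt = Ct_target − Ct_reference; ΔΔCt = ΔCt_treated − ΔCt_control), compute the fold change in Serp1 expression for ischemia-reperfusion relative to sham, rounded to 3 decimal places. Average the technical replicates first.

Mean Ct: Serp1 sham 25.490; Serp1 ischemia-reperfusion 27.920; B2m sham 21.070; B2m ischemia-reperfusion 20.120
ΔCt(sham) = 25.490 − 21.070 = 4.420
ΔCt(ischemia-reperfusion) = 27.920 − 20.120 = 7.800
ΔΔCt = 7.800 − 4.420 = 3.380
Fold change = 2^(−3.380) = 0.0961

0.096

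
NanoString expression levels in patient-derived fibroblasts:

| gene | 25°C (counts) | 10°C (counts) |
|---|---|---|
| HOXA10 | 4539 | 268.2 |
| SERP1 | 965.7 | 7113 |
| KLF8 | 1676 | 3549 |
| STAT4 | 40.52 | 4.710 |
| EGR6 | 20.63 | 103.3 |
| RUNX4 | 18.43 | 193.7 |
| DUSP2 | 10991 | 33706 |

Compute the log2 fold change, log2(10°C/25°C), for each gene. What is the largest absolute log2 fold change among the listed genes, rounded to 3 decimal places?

log2(268.2/4539) = -4.081  (HOXA10)
log2(7113/965.7) = 2.881  (SERP1)
log2(3549/1676) = 1.082  (KLF8)
log2(4.710/40.52) = -3.105  (STAT4)
log2(103.3/20.63) = 2.324  (EGR6)
log2(193.7/18.43) = 3.394  (RUNX4)
log2(33706/10991) = 1.617  (DUSP2)
The largest magnitude belongs to HOXA10.

4.081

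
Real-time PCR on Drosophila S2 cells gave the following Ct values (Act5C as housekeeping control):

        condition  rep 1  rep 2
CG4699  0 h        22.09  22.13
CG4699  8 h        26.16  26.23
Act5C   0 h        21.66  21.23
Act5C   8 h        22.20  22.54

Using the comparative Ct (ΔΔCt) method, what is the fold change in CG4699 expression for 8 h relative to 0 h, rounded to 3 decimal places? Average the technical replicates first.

0.112

Mean Ct: CG4699 0 h 22.110; CG4699 8 h 26.195; Act5C 0 h 21.445; Act5C 8 h 22.370
ΔCt(0 h) = 22.110 − 21.445 = 0.665
ΔCt(8 h) = 26.195 − 22.370 = 3.825
ΔΔCt = 3.825 − 0.665 = 3.160
Fold change = 2^(−3.160) = 0.1119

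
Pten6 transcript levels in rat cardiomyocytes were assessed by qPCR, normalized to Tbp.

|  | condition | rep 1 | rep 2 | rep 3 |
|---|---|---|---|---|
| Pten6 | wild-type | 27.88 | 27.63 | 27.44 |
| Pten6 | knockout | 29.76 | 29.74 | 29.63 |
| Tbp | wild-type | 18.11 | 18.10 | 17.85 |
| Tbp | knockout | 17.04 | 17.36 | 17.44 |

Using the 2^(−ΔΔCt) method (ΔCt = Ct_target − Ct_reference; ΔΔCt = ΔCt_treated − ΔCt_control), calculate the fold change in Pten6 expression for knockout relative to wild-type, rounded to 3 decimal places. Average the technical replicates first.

0.144

Mean Ct: Pten6 wild-type 27.650; Pten6 knockout 29.710; Tbp wild-type 18.020; Tbp knockout 17.280
ΔCt(wild-type) = 27.650 − 18.020 = 9.630
ΔCt(knockout) = 29.710 − 17.280 = 12.430
ΔΔCt = 12.430 − 9.630 = 2.800
Fold change = 2^(−2.800) = 0.1436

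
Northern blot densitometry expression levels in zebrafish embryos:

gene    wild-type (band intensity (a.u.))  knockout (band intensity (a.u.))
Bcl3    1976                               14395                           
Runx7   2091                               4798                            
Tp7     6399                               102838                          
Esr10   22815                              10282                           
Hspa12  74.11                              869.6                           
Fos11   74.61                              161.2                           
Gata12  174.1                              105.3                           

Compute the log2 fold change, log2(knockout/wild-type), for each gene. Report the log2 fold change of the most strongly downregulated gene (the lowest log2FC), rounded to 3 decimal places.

-1.150

log2(14395/1976) = 2.865  (Bcl3)
log2(4798/2091) = 1.198  (Runx7)
log2(102838/6399) = 4.006  (Tp7)
log2(10282/22815) = -1.150  (Esr10)
log2(869.6/74.11) = 3.553  (Hspa12)
log2(161.2/74.61) = 1.111  (Fos11)
log2(105.3/174.1) = -0.725  (Gata12)
Esr10 is most strongly downregulated.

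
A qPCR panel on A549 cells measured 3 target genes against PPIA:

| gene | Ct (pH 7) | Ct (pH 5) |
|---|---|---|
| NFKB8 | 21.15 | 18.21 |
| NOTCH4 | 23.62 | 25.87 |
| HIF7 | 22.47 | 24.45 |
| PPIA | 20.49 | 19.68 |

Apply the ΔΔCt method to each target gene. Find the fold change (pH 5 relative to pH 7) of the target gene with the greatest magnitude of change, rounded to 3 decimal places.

0.120

NFKB8: ΔΔCt = (18.21−19.68) − (21.15−20.49) = -1.47 − 0.66 = -2.13; fold change = 2^2.13 = 4.377
NOTCH4: ΔΔCt = (25.87−19.68) − (23.62−20.49) = 6.19 − 3.13 = 3.06; fold change = 2^-3.06 = 0.120
HIF7: ΔΔCt = (24.45−19.68) − (22.47−20.49) = 4.77 − 1.98 = 2.79; fold change = 2^-2.79 = 0.145
NOTCH4 has the largest |ΔΔCt| = 3.06.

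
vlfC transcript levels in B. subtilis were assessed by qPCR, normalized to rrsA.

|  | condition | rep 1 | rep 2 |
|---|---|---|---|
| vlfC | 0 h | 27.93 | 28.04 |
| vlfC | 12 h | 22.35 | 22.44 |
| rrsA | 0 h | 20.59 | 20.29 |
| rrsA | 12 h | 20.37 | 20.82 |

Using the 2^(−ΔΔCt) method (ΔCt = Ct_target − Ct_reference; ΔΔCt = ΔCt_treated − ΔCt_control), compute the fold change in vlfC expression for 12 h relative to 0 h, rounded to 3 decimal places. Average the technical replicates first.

Mean Ct: vlfC 0 h 27.985; vlfC 12 h 22.395; rrsA 0 h 20.440; rrsA 12 h 20.595
ΔCt(0 h) = 27.985 − 20.440 = 7.545
ΔCt(12 h) = 22.395 − 20.595 = 1.800
ΔΔCt = 1.800 − 7.545 = -5.745
Fold change = 2^(−(-5.745)) = 2^5.745 = 53.6312

53.631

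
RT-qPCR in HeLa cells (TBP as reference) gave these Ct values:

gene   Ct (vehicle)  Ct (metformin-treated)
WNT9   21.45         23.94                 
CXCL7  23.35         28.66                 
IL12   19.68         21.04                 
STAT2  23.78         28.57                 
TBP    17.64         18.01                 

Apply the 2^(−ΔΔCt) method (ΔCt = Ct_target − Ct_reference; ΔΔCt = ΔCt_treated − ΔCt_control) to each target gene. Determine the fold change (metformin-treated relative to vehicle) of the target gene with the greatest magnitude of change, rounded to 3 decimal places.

0.033

WNT9: ΔΔCt = (23.94−18.01) − (21.45−17.64) = 5.93 − 3.81 = 2.12; fold change = 2^-2.12 = 0.230
CXCL7: ΔΔCt = (28.66−18.01) − (23.35−17.64) = 10.65 − 5.71 = 4.94; fold change = 2^-4.94 = 0.033
IL12: ΔΔCt = (21.04−18.01) − (19.68−17.64) = 3.03 − 2.04 = 0.99; fold change = 2^-0.99 = 0.503
STAT2: ΔΔCt = (28.57−18.01) − (23.78−17.64) = 10.56 − 6.14 = 4.42; fold change = 2^-4.42 = 0.047
CXCL7 has the largest |ΔΔCt| = 4.94.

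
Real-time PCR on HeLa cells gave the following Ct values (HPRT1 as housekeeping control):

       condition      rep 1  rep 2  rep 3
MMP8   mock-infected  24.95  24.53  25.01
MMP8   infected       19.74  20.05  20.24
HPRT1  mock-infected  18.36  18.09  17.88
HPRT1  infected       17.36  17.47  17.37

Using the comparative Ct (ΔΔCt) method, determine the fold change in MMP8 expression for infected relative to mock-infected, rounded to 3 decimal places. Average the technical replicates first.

17.268

Mean Ct: MMP8 mock-infected 24.830; MMP8 infected 20.010; HPRT1 mock-infected 18.110; HPRT1 infected 17.400
ΔCt(mock-infected) = 24.830 − 18.110 = 6.720
ΔCt(infected) = 20.010 − 17.400 = 2.610
ΔΔCt = 2.610 − 6.720 = -4.110
Fold change = 2^(−(-4.110)) = 2^4.110 = 17.2677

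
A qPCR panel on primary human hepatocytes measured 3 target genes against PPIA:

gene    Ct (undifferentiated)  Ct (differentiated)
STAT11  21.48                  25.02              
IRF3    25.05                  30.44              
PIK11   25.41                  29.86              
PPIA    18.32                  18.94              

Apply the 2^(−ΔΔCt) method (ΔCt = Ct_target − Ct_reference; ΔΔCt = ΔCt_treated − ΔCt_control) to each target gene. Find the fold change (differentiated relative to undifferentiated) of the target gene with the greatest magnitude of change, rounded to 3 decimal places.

STAT11: ΔΔCt = (25.02−18.94) − (21.48−18.32) = 6.08 − 3.16 = 2.92; fold change = 2^-2.92 = 0.132
IRF3: ΔΔCt = (30.44−18.94) − (25.05−18.32) = 11.50 − 6.73 = 4.77; fold change = 2^-4.77 = 0.037
PIK11: ΔΔCt = (29.86−18.94) − (25.41−18.32) = 10.92 − 7.09 = 3.83; fold change = 2^-3.83 = 0.070
IRF3 has the largest |ΔΔCt| = 4.77.

0.037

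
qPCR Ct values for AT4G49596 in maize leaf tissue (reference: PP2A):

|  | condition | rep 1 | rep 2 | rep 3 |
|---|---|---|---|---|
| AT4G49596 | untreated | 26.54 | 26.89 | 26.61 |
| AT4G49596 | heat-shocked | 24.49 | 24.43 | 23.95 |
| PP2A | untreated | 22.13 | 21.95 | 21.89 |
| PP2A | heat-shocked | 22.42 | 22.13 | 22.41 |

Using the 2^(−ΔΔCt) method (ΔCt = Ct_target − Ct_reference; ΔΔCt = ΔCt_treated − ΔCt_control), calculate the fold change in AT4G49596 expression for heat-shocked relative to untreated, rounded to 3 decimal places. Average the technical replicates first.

Mean Ct: AT4G49596 untreated 26.680; AT4G49596 heat-shocked 24.290; PP2A untreated 21.990; PP2A heat-shocked 22.320
ΔCt(untreated) = 26.680 − 21.990 = 4.690
ΔCt(heat-shocked) = 24.290 − 22.320 = 1.970
ΔΔCt = 1.970 − 4.690 = -2.720
Fold change = 2^(−(-2.720)) = 2^2.720 = 6.5887

6.589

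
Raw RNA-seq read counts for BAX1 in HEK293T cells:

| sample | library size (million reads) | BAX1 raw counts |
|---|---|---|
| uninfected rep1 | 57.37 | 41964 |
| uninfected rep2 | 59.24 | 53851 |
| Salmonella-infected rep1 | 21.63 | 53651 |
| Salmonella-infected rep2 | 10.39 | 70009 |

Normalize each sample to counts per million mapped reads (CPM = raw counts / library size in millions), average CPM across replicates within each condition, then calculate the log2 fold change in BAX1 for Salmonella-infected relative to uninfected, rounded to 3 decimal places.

2.490

CPM(uninfected rep1) = 41964 / 57.37 = 731.4624
CPM(uninfected rep2) = 53851 / 59.24 = 909.0311
CPM(Salmonella-infected rep1) = 53651 / 21.63 = 2480.3976
CPM(Salmonella-infected rep2) = 70009 / 10.39 = 6738.1136
mean CPM(uninfected) = 820.2467; mean CPM(Salmonella-infected) = 4609.2556
Fold change = 4609.2556 / 820.2467 = 5.61935
log2(5.61935) = 2.4904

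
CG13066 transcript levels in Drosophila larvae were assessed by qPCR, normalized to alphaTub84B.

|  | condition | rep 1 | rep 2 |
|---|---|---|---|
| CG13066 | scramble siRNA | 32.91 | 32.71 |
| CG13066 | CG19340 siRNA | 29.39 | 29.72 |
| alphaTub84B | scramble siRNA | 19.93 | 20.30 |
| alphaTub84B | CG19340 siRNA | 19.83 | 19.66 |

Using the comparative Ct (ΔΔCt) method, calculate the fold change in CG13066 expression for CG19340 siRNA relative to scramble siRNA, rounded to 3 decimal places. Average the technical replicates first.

7.387

Mean Ct: CG13066 scramble siRNA 32.810; CG13066 CG19340 siRNA 29.555; alphaTub84B scramble siRNA 20.115; alphaTub84B CG19340 siRNA 19.745
ΔCt(scramble siRNA) = 32.810 − 20.115 = 12.695
ΔCt(CG19340 siRNA) = 29.555 − 19.745 = 9.810
ΔΔCt = 9.810 − 12.695 = -2.885
Fold change = 2^(−(-2.885)) = 2^2.885 = 7.3871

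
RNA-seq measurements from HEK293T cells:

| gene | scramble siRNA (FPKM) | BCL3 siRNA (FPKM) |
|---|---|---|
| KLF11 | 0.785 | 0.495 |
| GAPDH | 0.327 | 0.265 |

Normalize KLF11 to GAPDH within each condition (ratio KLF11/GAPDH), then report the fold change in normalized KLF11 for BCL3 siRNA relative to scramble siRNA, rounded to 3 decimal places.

0.778

KLF11/GAPDH (scramble siRNA) = 0.785 / 0.327 = 2.4006
KLF11/GAPDH (BCL3 siRNA) = 0.495 / 0.265 = 1.8679
Fold change = 1.8679 / 2.4006 = 0.7781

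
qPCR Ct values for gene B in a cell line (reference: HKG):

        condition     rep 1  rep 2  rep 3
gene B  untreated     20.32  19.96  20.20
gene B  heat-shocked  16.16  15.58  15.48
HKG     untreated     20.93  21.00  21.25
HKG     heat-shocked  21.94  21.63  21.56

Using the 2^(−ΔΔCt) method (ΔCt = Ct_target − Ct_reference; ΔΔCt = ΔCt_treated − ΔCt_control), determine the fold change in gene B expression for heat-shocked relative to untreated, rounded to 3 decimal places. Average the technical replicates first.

33.591

Mean Ct: gene B untreated 20.160; gene B heat-shocked 15.740; HKG untreated 21.060; HKG heat-shocked 21.710
ΔCt(untreated) = 20.160 − 21.060 = -0.900
ΔCt(heat-shocked) = 15.740 − 21.710 = -5.970
ΔΔCt = -5.970 − (-0.900) = -5.070
Fold change = 2^(−(-5.070)) = 2^5.070 = 33.5909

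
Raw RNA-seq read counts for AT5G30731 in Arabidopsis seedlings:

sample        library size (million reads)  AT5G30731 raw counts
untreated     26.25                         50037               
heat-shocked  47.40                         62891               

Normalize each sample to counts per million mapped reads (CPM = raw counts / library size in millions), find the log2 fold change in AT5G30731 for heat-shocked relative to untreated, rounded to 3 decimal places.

-0.523

CPM(untreated) = 50037 / 26.25 = 1906.1714
CPM(heat-shocked) = 62891 / 47.40 = 1326.8143
Fold change = 1326.8143 / 1906.1714 = 0.69606
log2(0.69606) = -0.5227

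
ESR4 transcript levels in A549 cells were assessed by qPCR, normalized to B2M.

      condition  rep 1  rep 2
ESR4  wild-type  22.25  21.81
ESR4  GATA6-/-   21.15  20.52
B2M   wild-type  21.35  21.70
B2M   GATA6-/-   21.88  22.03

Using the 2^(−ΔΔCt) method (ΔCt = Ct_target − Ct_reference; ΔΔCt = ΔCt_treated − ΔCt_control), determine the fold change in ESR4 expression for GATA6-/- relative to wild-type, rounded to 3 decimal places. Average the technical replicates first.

3.084

Mean Ct: ESR4 wild-type 22.030; ESR4 GATA6-/- 20.835; B2M wild-type 21.525; B2M GATA6-/- 21.955
ΔCt(wild-type) = 22.030 − 21.525 = 0.505
ΔCt(GATA6-/-) = 20.835 − 21.955 = -1.120
ΔΔCt = -1.120 − 0.505 = -1.625
Fold change = 2^(−(-1.625)) = 2^1.625 = 3.0844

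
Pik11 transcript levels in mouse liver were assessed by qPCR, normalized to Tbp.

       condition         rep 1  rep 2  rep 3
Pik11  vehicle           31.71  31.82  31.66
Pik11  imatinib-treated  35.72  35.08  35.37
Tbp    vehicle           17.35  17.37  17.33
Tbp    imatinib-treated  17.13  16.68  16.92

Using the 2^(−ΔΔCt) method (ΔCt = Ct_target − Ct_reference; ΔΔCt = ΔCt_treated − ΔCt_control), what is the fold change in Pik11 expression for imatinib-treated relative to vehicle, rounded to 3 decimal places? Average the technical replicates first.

Mean Ct: Pik11 vehicle 31.730; Pik11 imatinib-treated 35.390; Tbp vehicle 17.350; Tbp imatinib-treated 16.910
ΔCt(vehicle) = 31.730 − 17.350 = 14.380
ΔCt(imatinib-treated) = 35.390 − 16.910 = 18.480
ΔΔCt = 18.480 − 14.380 = 4.100
Fold change = 2^(−4.100) = 0.0583

0.058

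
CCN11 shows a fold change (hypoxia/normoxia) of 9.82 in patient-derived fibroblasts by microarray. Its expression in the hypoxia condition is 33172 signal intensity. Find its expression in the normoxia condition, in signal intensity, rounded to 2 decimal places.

normoxia expression = 33172 / 9.82 = 3378.00

3378.00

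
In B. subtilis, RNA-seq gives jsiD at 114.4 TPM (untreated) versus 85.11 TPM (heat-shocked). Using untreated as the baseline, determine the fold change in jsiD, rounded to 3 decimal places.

0.744

Fold change = 85.11 / 114.4 = 0.7440
jsiD is downregulated.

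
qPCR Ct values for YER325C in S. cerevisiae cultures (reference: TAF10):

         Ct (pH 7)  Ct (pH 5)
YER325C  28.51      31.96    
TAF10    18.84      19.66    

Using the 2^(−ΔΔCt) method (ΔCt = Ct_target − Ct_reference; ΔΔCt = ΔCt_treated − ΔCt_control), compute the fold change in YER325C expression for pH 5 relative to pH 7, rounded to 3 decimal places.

ΔCt(pH 7) = 28.510 − 18.840 = 9.670
ΔCt(pH 5) = 31.960 − 19.660 = 12.300
ΔΔCt = 12.300 − 9.670 = 2.630
Fold change = 2^(−2.630) = 0.1615

0.162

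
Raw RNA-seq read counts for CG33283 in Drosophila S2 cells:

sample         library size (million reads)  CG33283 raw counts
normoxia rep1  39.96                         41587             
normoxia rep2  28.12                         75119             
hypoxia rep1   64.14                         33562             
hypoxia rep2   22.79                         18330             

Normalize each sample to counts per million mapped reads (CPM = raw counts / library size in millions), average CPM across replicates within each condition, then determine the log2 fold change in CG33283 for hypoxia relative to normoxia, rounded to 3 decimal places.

CPM(normoxia rep1) = 41587 / 39.96 = 1040.7157
CPM(normoxia rep2) = 75119 / 28.12 = 2671.3727
CPM(hypoxia rep1) = 33562 / 64.14 = 523.2616
CPM(hypoxia rep2) = 18330 / 22.79 = 804.3001
mean CPM(normoxia) = 1856.0442; mean CPM(hypoxia) = 663.7809
Fold change = 663.7809 / 1856.0442 = 0.35763
log2(0.35763) = -1.4835

-1.483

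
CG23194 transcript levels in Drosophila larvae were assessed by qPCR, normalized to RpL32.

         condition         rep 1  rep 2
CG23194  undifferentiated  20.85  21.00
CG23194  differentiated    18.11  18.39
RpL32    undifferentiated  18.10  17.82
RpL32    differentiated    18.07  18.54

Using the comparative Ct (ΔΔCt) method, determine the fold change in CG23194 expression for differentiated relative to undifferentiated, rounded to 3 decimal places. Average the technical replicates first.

Mean Ct: CG23194 undifferentiated 20.925; CG23194 differentiated 18.250; RpL32 undifferentiated 17.960; RpL32 differentiated 18.305
ΔCt(undifferentiated) = 20.925 − 17.960 = 2.965
ΔCt(differentiated) = 18.250 − 18.305 = -0.055
ΔΔCt = -0.055 − 2.965 = -3.020
Fold change = 2^(−(-3.020)) = 2^3.020 = 8.1117

8.112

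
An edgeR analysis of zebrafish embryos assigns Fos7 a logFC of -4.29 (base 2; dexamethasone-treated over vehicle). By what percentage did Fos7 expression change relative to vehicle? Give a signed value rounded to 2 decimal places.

Fold change = 2^(-4.29) = 0.0511
Percent change = (FC − 1) × 100% = (0.0511 − 1) × 100 = -94.89%

-94.89%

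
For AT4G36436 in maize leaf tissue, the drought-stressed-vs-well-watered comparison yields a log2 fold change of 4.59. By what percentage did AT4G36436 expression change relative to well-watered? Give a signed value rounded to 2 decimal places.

Fold change = 2^(4.59) = 24.0839
Percent change = (FC − 1) × 100% = (24.0839 − 1) × 100 = 2308.39%

2308.39%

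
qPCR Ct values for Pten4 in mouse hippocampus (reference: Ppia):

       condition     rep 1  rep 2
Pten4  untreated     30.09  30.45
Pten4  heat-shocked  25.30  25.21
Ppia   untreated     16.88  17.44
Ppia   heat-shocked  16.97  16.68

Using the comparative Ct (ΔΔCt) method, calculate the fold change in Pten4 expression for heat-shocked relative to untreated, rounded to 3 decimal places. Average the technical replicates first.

25.634

Mean Ct: Pten4 untreated 30.270; Pten4 heat-shocked 25.255; Ppia untreated 17.160; Ppia heat-shocked 16.825
ΔCt(untreated) = 30.270 − 17.160 = 13.110
ΔCt(heat-shocked) = 25.255 − 16.825 = 8.430
ΔΔCt = 8.430 − 13.110 = -4.680
Fold change = 2^(−(-4.680)) = 2^4.680 = 25.6342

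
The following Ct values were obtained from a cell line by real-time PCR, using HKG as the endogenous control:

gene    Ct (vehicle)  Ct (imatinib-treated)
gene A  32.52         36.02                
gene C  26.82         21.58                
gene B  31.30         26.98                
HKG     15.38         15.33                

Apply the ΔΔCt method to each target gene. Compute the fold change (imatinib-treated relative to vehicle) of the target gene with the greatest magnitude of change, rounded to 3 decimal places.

36.504

gene A: ΔΔCt = (36.02−15.33) − (32.52−15.38) = 20.69 − 17.14 = 3.55; fold change = 2^-3.55 = 0.085
gene C: ΔΔCt = (21.58−15.33) − (26.82−15.38) = 6.25 − 11.44 = -5.19; fold change = 2^5.19 = 36.504
gene B: ΔΔCt = (26.98−15.33) − (31.30−15.38) = 11.65 − 15.92 = -4.27; fold change = 2^4.27 = 19.293
gene C has the largest |ΔΔCt| = 5.19.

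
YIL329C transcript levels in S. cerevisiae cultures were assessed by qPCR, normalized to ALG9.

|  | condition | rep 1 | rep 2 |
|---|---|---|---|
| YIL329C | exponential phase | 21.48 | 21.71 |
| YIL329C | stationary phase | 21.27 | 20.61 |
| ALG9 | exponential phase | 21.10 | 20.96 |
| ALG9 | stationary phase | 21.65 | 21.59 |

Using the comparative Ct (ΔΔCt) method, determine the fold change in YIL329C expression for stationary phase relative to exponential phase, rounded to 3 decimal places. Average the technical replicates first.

2.370

Mean Ct: YIL329C exponential phase 21.595; YIL329C stationary phase 20.940; ALG9 exponential phase 21.030; ALG9 stationary phase 21.620
ΔCt(exponential phase) = 21.595 − 21.030 = 0.565
ΔCt(stationary phase) = 20.940 − 21.620 = -0.680
ΔΔCt = -0.680 − 0.565 = -1.245
Fold change = 2^(−(-1.245)) = 2^1.245 = 2.3702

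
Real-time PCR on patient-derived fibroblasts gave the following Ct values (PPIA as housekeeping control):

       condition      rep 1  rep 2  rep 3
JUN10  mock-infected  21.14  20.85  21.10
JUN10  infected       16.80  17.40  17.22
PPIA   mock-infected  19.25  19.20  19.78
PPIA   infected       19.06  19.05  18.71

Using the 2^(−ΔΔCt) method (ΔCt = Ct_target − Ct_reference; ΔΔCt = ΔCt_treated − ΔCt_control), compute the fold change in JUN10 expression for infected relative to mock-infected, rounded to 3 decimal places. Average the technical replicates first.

10.703

Mean Ct: JUN10 mock-infected 21.030; JUN10 infected 17.140; PPIA mock-infected 19.410; PPIA infected 18.940
ΔCt(mock-infected) = 21.030 − 19.410 = 1.620
ΔCt(infected) = 17.140 − 18.940 = -1.800
ΔΔCt = -1.800 − 1.620 = -3.420
Fold change = 2^(−(-3.420)) = 2^3.420 = 10.7034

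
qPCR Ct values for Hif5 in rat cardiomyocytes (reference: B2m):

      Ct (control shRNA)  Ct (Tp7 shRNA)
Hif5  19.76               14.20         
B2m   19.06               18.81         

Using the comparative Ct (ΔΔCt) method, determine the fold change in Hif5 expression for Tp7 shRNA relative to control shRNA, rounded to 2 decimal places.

ΔCt(control shRNA) = 19.760 − 19.060 = 0.700
ΔCt(Tp7 shRNA) = 14.200 − 18.810 = -4.610
ΔΔCt = -4.610 − 0.700 = -5.310
Fold change = 2^(−(-5.310)) = 2^5.310 = 39.671

39.67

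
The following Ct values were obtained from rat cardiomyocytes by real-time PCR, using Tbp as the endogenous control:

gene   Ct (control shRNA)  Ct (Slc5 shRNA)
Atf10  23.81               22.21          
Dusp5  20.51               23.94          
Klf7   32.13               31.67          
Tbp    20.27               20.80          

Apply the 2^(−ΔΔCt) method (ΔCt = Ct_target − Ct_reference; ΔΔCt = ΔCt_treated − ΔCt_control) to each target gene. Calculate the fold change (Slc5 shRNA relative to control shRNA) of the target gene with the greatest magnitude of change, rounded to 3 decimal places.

0.134

Atf10: ΔΔCt = (22.21−20.80) − (23.81−20.27) = 1.41 − 3.54 = -2.13; fold change = 2^2.13 = 4.377
Dusp5: ΔΔCt = (23.94−20.80) − (20.51−20.27) = 3.14 − 0.24 = 2.90; fold change = 2^-2.90 = 0.134
Klf7: ΔΔCt = (31.67−20.80) − (32.13−20.27) = 10.87 − 11.86 = -0.99; fold change = 2^0.99 = 1.986
Dusp5 has the largest |ΔΔCt| = 2.90.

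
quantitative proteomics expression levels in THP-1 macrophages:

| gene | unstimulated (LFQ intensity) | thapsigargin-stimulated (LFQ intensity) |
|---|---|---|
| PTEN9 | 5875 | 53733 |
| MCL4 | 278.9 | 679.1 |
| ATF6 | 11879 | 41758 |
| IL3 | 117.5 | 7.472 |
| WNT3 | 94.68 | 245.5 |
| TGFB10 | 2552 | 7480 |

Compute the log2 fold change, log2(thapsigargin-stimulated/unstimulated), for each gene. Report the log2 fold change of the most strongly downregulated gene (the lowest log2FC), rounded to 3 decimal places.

-3.975

log2(53733/5875) = 3.193  (PTEN9)
log2(679.1/278.9) = 1.284  (MCL4)
log2(41758/11879) = 1.814  (ATF6)
log2(7.472/117.5) = -3.975  (IL3)
log2(245.5/94.68) = 1.375  (WNT3)
log2(7480/2552) = 1.551  (TGFB10)
IL3 is most strongly downregulated.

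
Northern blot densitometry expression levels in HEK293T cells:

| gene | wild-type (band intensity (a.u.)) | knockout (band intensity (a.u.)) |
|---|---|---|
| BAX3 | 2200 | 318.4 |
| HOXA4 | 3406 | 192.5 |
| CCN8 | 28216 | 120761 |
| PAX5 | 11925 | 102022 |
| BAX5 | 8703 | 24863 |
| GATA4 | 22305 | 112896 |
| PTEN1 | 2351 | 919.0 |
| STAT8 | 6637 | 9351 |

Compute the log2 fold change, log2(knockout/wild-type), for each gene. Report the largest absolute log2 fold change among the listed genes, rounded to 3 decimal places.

log2(318.4/2200) = -2.789  (BAX3)
log2(192.5/3406) = -4.145  (HOXA4)
log2(120761/28216) = 2.098  (CCN8)
log2(102022/11925) = 3.097  (PAX5)
log2(24863/8703) = 1.514  (BAX5)
log2(112896/22305) = 2.340  (GATA4)
log2(919.0/2351) = -1.355  (PTEN1)
log2(9351/6637) = 0.495  (STAT8)
The largest magnitude belongs to HOXA4.

4.145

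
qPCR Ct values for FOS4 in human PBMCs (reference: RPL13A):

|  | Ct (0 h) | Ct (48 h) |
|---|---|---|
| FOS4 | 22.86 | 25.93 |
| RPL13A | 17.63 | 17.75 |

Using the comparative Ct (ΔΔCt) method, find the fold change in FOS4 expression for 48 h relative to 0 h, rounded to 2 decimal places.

ΔCt(0 h) = 22.860 − 17.630 = 5.230
ΔCt(48 h) = 25.930 − 17.750 = 8.180
ΔΔCt = 8.180 − 5.230 = 2.950
Fold change = 2^(−2.950) = 0.129

0.13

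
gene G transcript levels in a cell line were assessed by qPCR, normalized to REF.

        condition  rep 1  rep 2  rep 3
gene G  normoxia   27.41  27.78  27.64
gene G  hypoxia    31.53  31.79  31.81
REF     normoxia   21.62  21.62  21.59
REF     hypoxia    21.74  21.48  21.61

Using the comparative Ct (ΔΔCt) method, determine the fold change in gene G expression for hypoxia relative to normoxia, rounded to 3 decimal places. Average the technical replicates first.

0.058

Mean Ct: gene G normoxia 27.610; gene G hypoxia 31.710; REF normoxia 21.610; REF hypoxia 21.610
ΔCt(normoxia) = 27.610 − 21.610 = 6.000
ΔCt(hypoxia) = 31.710 − 21.610 = 10.100
ΔΔCt = 10.100 − 6.000 = 4.100
Fold change = 2^(−4.100) = 0.0583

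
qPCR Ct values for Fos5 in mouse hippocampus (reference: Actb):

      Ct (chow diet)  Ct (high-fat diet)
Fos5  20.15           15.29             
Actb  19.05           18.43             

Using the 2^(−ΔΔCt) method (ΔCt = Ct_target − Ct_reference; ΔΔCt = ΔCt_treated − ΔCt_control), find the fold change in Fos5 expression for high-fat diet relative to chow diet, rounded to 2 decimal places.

18.90

ΔCt(chow diet) = 20.150 − 19.050 = 1.100
ΔCt(high-fat diet) = 15.290 − 18.430 = -3.140
ΔΔCt = -3.140 − 1.100 = -4.240
Fold change = 2^(−(-4.240)) = 2^4.240 = 18.896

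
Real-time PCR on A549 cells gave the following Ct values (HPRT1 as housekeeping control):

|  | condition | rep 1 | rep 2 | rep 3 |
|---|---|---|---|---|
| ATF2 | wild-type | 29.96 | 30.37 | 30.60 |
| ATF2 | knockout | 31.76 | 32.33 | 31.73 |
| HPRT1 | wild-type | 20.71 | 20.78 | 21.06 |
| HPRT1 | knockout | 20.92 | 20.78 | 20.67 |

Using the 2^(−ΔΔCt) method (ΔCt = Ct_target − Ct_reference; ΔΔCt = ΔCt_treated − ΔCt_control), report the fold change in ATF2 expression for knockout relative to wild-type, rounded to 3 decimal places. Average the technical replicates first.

0.310

Mean Ct: ATF2 wild-type 30.310; ATF2 knockout 31.940; HPRT1 wild-type 20.850; HPRT1 knockout 20.790
ΔCt(wild-type) = 30.310 − 20.850 = 9.460
ΔCt(knockout) = 31.940 − 20.790 = 11.150
ΔΔCt = 11.150 − 9.460 = 1.690
Fold change = 2^(−1.690) = 0.3099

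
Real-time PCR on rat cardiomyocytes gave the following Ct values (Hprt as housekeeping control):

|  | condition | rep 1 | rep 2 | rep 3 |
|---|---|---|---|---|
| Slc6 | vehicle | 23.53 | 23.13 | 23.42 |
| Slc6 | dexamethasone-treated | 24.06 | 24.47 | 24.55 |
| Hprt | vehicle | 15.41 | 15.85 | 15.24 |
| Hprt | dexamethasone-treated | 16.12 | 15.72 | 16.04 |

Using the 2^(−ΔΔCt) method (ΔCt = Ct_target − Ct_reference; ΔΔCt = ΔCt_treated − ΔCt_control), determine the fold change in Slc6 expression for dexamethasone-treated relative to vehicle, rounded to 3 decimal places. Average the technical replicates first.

0.688

Mean Ct: Slc6 vehicle 23.360; Slc6 dexamethasone-treated 24.360; Hprt vehicle 15.500; Hprt dexamethasone-treated 15.960
ΔCt(vehicle) = 23.360 − 15.500 = 7.860
ΔCt(dexamethasone-treated) = 24.360 − 15.960 = 8.400
ΔΔCt = 8.400 − 7.860 = 0.540
Fold change = 2^(−0.540) = 0.6878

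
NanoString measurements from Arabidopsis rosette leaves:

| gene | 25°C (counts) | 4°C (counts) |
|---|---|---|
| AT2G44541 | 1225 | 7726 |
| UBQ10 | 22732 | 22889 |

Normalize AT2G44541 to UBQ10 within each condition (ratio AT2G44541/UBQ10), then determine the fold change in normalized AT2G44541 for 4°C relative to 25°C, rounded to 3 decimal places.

6.264

AT2G44541/UBQ10 (25°C) = 1225 / 22732 = 0.053889
AT2G44541/UBQ10 (4°C) = 7726 / 22889 = 0.33754
Fold change = 0.33754 / 0.053889 = 6.2637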